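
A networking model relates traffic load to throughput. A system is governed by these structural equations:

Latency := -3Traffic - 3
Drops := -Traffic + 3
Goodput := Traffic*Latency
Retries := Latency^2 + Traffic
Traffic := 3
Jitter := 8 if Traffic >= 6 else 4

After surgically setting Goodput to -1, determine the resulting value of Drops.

0

do(Goodput=-1) replaces the equation Goodput := Traffic*Latency with the constant Goodput = -1.
Drops is not downstream of the intervention, so its value is determined by the original equations.
Drops = -Traffic + 3  [with Traffic=3]  = 0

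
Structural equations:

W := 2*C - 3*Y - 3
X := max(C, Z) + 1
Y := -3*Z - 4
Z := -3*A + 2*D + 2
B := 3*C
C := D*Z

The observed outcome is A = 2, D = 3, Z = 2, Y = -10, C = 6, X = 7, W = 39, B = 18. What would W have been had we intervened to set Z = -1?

The intervention breaks the incoming arrows to Z: Z := -3*A + 2*D + 2 no longer applies, and Z = -1.
Y = -3*Z - 4  [with Z=-1]  = -1
C = D*Z  [with D=3, Z=-1]  = -3
W = 2*C - 3*Y - 3  [with C=-3, Y=-1]  = -6

-6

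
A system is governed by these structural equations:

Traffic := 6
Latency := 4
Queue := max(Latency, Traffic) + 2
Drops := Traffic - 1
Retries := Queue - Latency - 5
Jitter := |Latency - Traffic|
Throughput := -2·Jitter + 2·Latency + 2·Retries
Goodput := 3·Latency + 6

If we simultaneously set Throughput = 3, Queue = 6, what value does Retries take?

-3

Under do(Throughput = 3, Queue = 6), each intervened variable's structural equation is replaced by its fixed value.
Retries = Queue - Latency - 5  [with Queue=6, Latency=4]  = -3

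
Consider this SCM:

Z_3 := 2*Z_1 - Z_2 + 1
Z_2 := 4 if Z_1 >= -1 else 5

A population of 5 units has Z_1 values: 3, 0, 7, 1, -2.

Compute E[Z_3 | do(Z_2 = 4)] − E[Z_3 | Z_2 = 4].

do(Z_2=4) breaks Z_2's dependence on Z_1. With Z_2=4 fixed, Z_3 across the units is 3, -3, 11, -1, -7, mean 0.6.
Observing Z_2=4 restricts to units where Z_2's equation naturally yields 4: Z_1 ∈ {3, 0, 7, 1}. In that subpopulation Z_3 = 3, -3, 11, -1, mean 2.5.
Difference = 0.6 − 2.5 = -1.9.

-1.9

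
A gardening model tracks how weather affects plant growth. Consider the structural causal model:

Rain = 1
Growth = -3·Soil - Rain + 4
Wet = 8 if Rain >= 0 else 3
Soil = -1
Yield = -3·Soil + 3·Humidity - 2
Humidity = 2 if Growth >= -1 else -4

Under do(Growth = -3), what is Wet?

Under do(Growth=-3), the mechanism Growth = -3·Soil - Rain + 4 is discarded; Growth is fixed at -3.
Since Wet is not a descendant of the intervened variable, it is unaffected.
Wet = 8 if Rain >= 0 else 3  [with Rain=1]  = 8

8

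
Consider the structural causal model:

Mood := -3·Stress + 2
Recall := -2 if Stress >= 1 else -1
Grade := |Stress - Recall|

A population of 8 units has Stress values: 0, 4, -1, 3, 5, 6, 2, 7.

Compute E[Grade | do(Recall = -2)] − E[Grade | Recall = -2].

Under do(Recall=-2), Recall's equation is replaced by Recall=-2 for every unit. Per-unit Grade: 2, 6, 1, 5, 7, 8, 4, 9. Mean = 5.25.
Observing Recall=-2 restricts to units where Recall's equation naturally yields -2: Stress ∈ {4, 3, 5, 6, 2, 7}. In that subpopulation Grade = 6, 5, 7, 8, 4, 9, mean 6.5.
Difference = 5.25 − 6.5 = -1.25.

-1.25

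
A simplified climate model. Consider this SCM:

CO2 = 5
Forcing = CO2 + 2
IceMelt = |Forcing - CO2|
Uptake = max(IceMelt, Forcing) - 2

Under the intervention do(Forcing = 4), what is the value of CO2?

Under do(Forcing=4), the mechanism Forcing = CO2 + 2 is discarded; Forcing is fixed at 4.
CO2 is not downstream of the intervention, so its value is determined by the original equations.

5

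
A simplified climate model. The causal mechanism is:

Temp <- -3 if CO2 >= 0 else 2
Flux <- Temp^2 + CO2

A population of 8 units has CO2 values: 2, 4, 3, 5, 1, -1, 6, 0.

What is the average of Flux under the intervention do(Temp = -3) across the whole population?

11.5

Every unit gets Temp=-3 under the intervention. Flux values become 11, 13, 12, 14, 10, 8, 15, 9; E[Flux|do(Temp=-3)] = 11.5.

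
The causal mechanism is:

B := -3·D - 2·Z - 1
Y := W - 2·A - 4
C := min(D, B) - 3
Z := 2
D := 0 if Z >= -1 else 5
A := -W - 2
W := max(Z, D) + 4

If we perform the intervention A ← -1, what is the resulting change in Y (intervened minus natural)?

Intervening sets A = -1 and removes its equation (A := -W - 2).
D = 0 if Z >= -1 else 5  [with Z=2]  = 0
W = max(Z, D) + 4  [with Z=2, D=0]  = 6
Y = W - 2·A - 4  [with W=6, A=-1]  = 4
Without intervention: D = 0 if Z >= -1 else 5  [with Z=2]  = 0; W = max(Z, D) + 4  [with Z=2, D=0]  = 6; A = -W - 2  [with W=6]  = -8; Y = W - 2·A - 4  [with W=6, A=-8]  = 18.
Change = 4 − 18 = -14.

-14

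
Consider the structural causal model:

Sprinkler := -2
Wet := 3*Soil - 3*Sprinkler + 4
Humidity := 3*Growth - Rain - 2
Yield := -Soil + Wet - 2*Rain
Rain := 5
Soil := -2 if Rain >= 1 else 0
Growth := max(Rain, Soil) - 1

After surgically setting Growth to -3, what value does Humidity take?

-16

The intervention breaks the incoming arrows to Growth: Growth := max(Rain, Soil) - 1 no longer applies, and Growth = -3.
Humidity = 3*Growth - Rain - 2  [with Growth=-3, Rain=5]  = -16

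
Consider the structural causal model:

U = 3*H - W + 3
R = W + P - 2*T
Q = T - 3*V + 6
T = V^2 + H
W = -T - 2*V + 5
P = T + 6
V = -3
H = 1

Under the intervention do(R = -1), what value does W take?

1

The intervention breaks the incoming arrows to R: R = W + P - 2*T no longer applies, and R = -1.
Since W is not a descendant of the intervened variable, it is unaffected.
T = V^2 + H  [with V=-3, H=1]  = 10
W = -T - 2*V + 5  [with T=10, V=-3]  = 1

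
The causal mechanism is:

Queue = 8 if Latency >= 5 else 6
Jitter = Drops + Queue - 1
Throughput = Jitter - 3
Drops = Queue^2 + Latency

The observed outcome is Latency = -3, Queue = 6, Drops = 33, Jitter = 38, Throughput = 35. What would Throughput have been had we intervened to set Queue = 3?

5

do(Queue=3) replaces the equation Queue = 8 if Latency >= 5 else 6 with the constant Queue = 3.
Drops = Queue^2 + Latency  [with Queue=3, Latency=-3]  = 6
Jitter = Drops + Queue - 1  [with Drops=6, Queue=3]  = 8
Throughput = Jitter - 3  [with Jitter=8]  = 5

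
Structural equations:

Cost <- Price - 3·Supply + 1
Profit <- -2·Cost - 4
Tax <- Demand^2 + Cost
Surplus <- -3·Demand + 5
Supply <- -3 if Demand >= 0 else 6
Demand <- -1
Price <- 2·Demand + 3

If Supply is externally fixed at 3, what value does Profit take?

10

The intervention breaks the incoming arrows to Supply: Supply <- -3 if Demand >= 0 else 6 no longer applies, and Supply = 3.
Price = 2·Demand + 3  [with Demand=-1]  = 1
Cost = Price - 3·Supply + 1  [with Price=1, Supply=3]  = -7
Profit = -2·Cost - 4  [with Cost=-7]  = 10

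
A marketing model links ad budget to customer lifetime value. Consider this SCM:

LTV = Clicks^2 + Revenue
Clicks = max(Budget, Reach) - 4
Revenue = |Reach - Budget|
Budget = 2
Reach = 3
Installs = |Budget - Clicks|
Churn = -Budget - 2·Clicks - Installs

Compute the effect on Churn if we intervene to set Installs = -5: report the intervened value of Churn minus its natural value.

Intervening sets Installs = -5 and removes its equation (Installs = |Budget - Clicks|).
Clicks = max(Budget, Reach) - 4  [with Budget=2, Reach=3]  = -1
Churn = -Budget - 2·Clicks - Installs  [with Budget=2, Clicks=-1, Installs=-5]  = 5
Without intervention: Clicks = max(Budget, Reach) - 4  [with Budget=2, Reach=3]  = -1; Installs = |Budget - Clicks|  [with Budget=2, Clicks=-1]  = 3; Churn = -Budget - 2·Clicks - Installs  [with Budget=2, Clicks=-1, Installs=3]  = -3.
Change = 5 − (-3) = 8.

8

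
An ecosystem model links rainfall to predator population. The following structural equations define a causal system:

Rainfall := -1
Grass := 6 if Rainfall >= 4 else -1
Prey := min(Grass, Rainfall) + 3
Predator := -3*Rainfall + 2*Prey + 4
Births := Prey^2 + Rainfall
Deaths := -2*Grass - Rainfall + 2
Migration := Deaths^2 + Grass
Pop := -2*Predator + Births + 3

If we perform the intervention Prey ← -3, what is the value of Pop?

9

The intervention breaks the incoming arrows to Prey: Prey := min(Grass, Rainfall) + 3 no longer applies, and Prey = -3.
Predator = -3*Rainfall + 2*Prey + 4  [with Rainfall=-1, Prey=-3]  = 1
Births = Prey^2 + Rainfall  [with Prey=-3, Rainfall=-1]  = 8
Pop = -2*Predator + Births + 3  [with Predator=1, Births=8]  = 9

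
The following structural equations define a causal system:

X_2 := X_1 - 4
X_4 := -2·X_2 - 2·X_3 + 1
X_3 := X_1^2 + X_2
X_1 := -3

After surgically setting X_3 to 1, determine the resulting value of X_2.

Under do(X_3=1), the mechanism X_3 := X_1^2 + X_2 is discarded; X_3 is fixed at 1.
Since X_2 is not a descendant of the intervened variable, it is unaffected.
X_2 = X_1 - 4  [with X_1=-3]  = -7

-7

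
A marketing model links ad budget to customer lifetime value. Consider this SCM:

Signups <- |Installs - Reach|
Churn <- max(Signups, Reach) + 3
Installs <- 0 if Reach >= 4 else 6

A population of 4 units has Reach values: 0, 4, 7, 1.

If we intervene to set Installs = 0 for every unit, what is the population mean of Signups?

Every unit gets Installs=0 under the intervention. Signups values become 0, 4, 7, 1; E[Signups|do(Installs=0)] = 3.

3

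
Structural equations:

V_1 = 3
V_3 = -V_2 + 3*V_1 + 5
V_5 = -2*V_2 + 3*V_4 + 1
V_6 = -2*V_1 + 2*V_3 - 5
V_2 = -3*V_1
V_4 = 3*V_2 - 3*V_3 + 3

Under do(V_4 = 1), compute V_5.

Intervening sets V_4 = 1 and removes its equation (V_4 = 3*V_2 - 3*V_3 + 3).
V_2 = -3*V_1  [with V_1=3]  = -9
V_5 = -2*V_2 + 3*V_4 + 1  [with V_2=-9, V_4=1]  = 22

22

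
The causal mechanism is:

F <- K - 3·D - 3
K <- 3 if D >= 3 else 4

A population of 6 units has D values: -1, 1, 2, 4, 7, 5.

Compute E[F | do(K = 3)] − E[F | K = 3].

The intervention sets K=3 in all 6 units regardless of D. Recomputing F per unit gives 3, -3, -6, -12, -21, -15; average -9.
Conditioning on K=3 selects the 3 unit(s) with D ∈ {4, 7, 5}. Their F values: -12, -21, -15. Mean = -16.
Difference = -9 − (-16) = 7.

7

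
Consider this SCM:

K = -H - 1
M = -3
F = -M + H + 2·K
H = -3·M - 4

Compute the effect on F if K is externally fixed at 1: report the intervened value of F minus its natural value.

14

The intervention breaks the incoming arrows to K: K = -H - 1 no longer applies, and K = 1.
H = -3·M - 4  [with M=-3]  = 5
F = -M + H + 2·K  [with M=-3, H=5, K=1]  = 10
Without intervention: H = -3·M - 4  [with M=-3]  = 5; K = -H - 1  [with H=5]  = -6; F = -M + H + 2·K  [with M=-3, H=5, K=-6]  = -4.
Change = 10 − (-4) = 14.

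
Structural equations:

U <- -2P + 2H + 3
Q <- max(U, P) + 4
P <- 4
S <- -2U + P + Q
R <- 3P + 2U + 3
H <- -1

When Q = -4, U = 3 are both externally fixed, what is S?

-6

The joint intervention fixes Q = -4, U = 3, removing each variable's own equation.
S = -2U + P + Q  [with U=3, P=4, Q=-4]  = -6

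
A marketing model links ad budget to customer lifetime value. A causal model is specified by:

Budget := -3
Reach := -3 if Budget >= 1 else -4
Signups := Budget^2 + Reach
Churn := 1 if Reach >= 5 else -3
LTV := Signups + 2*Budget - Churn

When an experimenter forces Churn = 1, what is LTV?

-2

Intervening sets Churn = 1 and removes its equation (Churn := 1 if Reach >= 5 else -3).
Reach = -3 if Budget >= 1 else -4  [with Budget=-3]  = -4
Signups = Budget^2 + Reach  [with Budget=-3, Reach=-4]  = 5
LTV = Signups + 2*Budget - Churn  [with Signups=5, Budget=-3, Churn=1]  = -2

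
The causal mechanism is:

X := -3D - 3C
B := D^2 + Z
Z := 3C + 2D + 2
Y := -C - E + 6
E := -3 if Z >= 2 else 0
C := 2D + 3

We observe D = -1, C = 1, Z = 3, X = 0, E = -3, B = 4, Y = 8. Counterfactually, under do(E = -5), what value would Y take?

10

Under do(E=-5), the mechanism E := -3 if Z >= 2 else 0 is discarded; E is fixed at -5.
C = 2D + 3  [with D=-1]  = 1
Y = -C - E + 6  [with C=1, E=-5]  = 10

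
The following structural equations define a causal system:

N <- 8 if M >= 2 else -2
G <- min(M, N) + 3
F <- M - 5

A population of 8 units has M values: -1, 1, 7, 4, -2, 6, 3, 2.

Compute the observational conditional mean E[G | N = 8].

7.4

Observing N=8 restricts to units where N's equation naturally yields 8: M ∈ {7, 4, 6, 3, 2}. In that subpopulation G = 10, 7, 9, 6, 5, mean 7.4.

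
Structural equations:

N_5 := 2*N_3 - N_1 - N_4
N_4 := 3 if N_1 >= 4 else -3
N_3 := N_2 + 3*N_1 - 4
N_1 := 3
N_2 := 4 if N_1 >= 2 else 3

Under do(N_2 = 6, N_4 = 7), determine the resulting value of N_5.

12

Setting N_2 = 6, N_4 = 7 by intervention discards those variables' equations.
N_3 = N_2 + 3*N_1 - 4  [with N_2=6, N_1=3]  = 11
N_5 = 2*N_3 - N_1 - N_4  [with N_3=11, N_1=3, N_4=7]  = 12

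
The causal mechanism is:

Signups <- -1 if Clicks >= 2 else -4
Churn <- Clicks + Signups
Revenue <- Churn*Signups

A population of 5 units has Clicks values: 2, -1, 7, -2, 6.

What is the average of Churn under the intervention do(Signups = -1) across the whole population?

Under do(Signups=-1), Signups's equation is replaced by Signups=-1 for every unit. Per-unit Churn: 1, -2, 6, -3, 5. Mean = 1.4.

1.4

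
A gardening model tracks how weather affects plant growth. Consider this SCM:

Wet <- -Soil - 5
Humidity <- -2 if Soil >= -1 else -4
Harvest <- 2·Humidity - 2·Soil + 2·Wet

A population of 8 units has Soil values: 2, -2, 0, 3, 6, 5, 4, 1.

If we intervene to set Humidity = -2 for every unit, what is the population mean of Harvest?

-23.5

do(Humidity=-2) breaks Humidity's dependence on Soil. With Humidity=-2 fixed, Harvest across the units is -22, -6, -14, -26, -38, -34, -30, -18, mean -23.5.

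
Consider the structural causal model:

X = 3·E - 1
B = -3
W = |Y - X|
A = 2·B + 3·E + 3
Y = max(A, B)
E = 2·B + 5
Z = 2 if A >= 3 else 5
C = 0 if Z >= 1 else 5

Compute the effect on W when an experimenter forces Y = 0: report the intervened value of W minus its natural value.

Under do(Y=0), the mechanism Y = max(A, B) is discarded; Y is fixed at 0.
E = 2·B + 5  [with B=-3]  = -1
X = 3·E - 1  [with E=-1]  = -4
W = |Y - X|  [with Y=0, X=-4]  = 4
Without intervention: E = 2·B + 5  [with B=-3]  = -1; X = 3·E - 1  [with E=-1]  = -4; A = 2·B + 3·E + 3  [with B=-3, E=-1]  = -6; Y = max(A, B)  [with A=-6, B=-3]  = -3; W = |Y - X|  [with Y=-3, X=-4]  = 1.
Change = 4 − 1 = 3.

3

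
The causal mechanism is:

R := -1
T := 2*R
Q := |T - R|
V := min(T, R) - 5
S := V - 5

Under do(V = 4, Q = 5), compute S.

-1

The joint intervention fixes V = 4, Q = 5, removing each variable's own equation.
S = V - 5  [with V=4]  = -1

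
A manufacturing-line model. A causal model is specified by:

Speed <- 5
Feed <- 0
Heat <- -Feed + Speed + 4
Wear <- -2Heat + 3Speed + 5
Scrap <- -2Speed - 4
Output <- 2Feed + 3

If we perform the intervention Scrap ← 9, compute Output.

3

The intervention breaks the incoming arrows to Scrap: Scrap <- -2Speed - 4 no longer applies, and Scrap = 9.
Since Output is not a descendant of the intervened variable, it is unaffected.
Output = 2Feed + 3  [with Feed=0]  = 3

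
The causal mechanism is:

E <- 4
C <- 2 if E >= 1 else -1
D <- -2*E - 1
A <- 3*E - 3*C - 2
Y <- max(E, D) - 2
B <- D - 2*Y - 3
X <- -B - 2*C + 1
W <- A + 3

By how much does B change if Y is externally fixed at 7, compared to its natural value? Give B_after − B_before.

-10

The intervention breaks the incoming arrows to Y: Y <- max(E, D) - 2 no longer applies, and Y = 7.
D = -2*E - 1  [with E=4]  = -9
B = D - 2*Y - 3  [with D=-9, Y=7]  = -26
Without intervention: D = -2*E - 1  [with E=4]  = -9; Y = max(E, D) - 2  [with E=4, D=-9]  = 2; B = D - 2*Y - 3  [with D=-9, Y=2]  = -16.
Change = -26 − (-16) = -10.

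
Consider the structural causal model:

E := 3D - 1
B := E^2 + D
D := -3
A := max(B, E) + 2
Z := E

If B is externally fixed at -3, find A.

Intervening sets B = -3 and removes its equation (B := E^2 + D).
E = 3D - 1  [with D=-3]  = -10
A = max(B, E) + 2  [with B=-3, E=-10]  = -1

-1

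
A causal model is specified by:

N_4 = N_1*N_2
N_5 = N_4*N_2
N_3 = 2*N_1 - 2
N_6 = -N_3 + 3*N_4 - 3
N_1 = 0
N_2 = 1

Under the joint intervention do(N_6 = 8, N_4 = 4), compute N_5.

4

Setting N_6 = 8, N_4 = 4 by intervention discards those variables' equations.
N_5 = N_4*N_2  [with N_4=4, N_2=1]  = 4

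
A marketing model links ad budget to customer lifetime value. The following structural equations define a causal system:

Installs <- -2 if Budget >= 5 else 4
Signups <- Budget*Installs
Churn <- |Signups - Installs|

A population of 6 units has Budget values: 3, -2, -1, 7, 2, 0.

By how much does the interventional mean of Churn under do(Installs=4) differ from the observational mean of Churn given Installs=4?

2.8

do(Installs=4) breaks Installs's dependence on Budget. With Installs=4 fixed, Churn across the units is 8, 12, 8, 24, 4, 4, mean 10.
Observing Installs=4 restricts to units where Installs's equation naturally yields 4: Budget ∈ {3, -2, -1, 2, 0}. In that subpopulation Churn = 8, 12, 8, 4, 4, mean 7.2.
Difference = 10 − 7.2 = 2.8.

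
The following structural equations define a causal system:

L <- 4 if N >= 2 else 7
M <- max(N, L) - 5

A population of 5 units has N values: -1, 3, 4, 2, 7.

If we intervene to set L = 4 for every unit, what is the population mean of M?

Under do(L=4), L's equation is replaced by L=4 for every unit. Per-unit M: -1, -1, -1, -1, 2. Mean = -0.4.

-0.4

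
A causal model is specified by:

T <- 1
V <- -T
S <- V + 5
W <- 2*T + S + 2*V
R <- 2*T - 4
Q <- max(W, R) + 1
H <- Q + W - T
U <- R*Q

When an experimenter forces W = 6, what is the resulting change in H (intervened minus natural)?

4

The intervention breaks the incoming arrows to W: W <- 2*T + S + 2*V no longer applies, and W = 6.
R = 2*T - 4  [with T=1]  = -2
Q = max(W, R) + 1  [with W=6, R=-2]  = 7
H = Q + W - T  [with Q=7, W=6, T=1]  = 12
Without intervention: V = -T  [with T=1]  = -1; S = V + 5  [with V=-1]  = 4; W = 2*T + S + 2*V  [with T=1, S=4, V=-1]  = 4; R = 2*T - 4  [with T=1]  = -2; Q = max(W, R) + 1  [with W=4, R=-2]  = 5; H = Q + W - T  [with Q=5, W=4, T=1]  = 8.
Change = 12 − 8 = 4.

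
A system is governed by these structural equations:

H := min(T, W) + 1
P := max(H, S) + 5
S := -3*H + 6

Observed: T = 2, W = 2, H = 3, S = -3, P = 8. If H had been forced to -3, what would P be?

do(H=-3) replaces the equation H := min(T, W) + 1 with the constant H = -3.
S = -3*H + 6  [with H=-3]  = 15
P = max(H, S) + 5  [with H=-3, S=15]  = 20

20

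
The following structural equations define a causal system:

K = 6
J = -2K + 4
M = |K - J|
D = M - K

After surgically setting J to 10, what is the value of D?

Under do(J=10), the mechanism J = -2K + 4 is discarded; J is fixed at 10.
M = |K - J|  [with K=6, J=10]  = 4
D = M - K  [with M=4, K=6]  = -2

-2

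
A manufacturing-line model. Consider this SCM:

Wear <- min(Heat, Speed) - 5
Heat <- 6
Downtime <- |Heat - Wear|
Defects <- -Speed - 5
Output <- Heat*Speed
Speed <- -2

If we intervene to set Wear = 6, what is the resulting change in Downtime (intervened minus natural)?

-13

The intervention breaks the incoming arrows to Wear: Wear <- min(Heat, Speed) - 5 no longer applies, and Wear = 6.
Downtime = |Heat - Wear|  [with Heat=6, Wear=6]  = 0
Without intervention: Wear = min(Heat, Speed) - 5  [with Heat=6, Speed=-2]  = -7; Downtime = |Heat - Wear|  [with Heat=6, Wear=-7]  = 13.
Change = 0 − 13 = -13.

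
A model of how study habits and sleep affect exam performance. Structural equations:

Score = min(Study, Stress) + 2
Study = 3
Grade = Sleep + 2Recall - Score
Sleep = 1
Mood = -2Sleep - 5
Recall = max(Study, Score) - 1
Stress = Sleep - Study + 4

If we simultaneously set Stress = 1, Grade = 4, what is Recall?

Under do(Stress = 1, Grade = 4), each intervened variable's structural equation is replaced by its fixed value.
Score = min(Study, Stress) + 2  [with Study=3, Stress=1]  = 3
Recall = max(Study, Score) - 1  [with Study=3, Score=3]  = 2

2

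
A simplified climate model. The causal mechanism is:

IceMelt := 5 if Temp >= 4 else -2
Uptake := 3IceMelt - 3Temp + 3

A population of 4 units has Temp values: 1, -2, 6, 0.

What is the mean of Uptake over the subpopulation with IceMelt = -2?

E[Uptake|IceMelt=-2] averages over only the 3 units with IceMelt=-2 (Temp = 1, -2, 0): Uptake = -6, 3, -3, mean -2.

-2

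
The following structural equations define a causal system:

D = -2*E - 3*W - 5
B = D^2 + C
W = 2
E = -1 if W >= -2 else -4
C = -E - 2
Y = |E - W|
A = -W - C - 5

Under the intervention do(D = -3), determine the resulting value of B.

The intervention breaks the incoming arrows to D: D = -2*E - 3*W - 5 no longer applies, and D = -3.
E = -1 if W >= -2 else -4  [with W=2]  = -1
C = -E - 2  [with E=-1]  = -1
B = D^2 + C  [with D=-3, C=-1]  = 8

8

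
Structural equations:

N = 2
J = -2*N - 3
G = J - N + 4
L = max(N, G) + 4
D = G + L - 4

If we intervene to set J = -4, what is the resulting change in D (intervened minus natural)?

do(J=-4) replaces the equation J = -2*N - 3 with the constant J = -4.
G = J - N + 4  [with J=-4, N=2]  = -2
L = max(N, G) + 4  [with N=2, G=-2]  = 6
D = G + L - 4  [with G=-2, L=6]  = 0
Without intervention: J = -2*N - 3  [with N=2]  = -7; G = J - N + 4  [with J=-7, N=2]  = -5; L = max(N, G) + 4  [with N=2, G=-5]  = 6; D = G + L - 4  [with G=-5, L=6]  = -3.
Change = 0 − (-3) = 3.

3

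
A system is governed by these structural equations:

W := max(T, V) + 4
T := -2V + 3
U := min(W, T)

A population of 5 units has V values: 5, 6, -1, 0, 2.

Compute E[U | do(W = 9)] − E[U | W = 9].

Under do(W=9), W's equation is replaced by W=9 for every unit. Per-unit U: -7, -9, 5, 3, -1. Mean = -1.8.
E[U|W=9] averages over only the 2 units with W=9 (V = 5, -1): U = -7, 5, mean -1.
Difference = -1.8 − (-1) = -0.8.

-0.8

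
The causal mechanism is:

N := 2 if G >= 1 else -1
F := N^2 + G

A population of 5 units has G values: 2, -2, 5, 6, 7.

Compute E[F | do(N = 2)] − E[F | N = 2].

-1.4

Under do(N=2), N's equation is replaced by N=2 for every unit. Per-unit F: 6, 2, 9, 10, 11. Mean = 7.6.
Conditioning on N=2 selects the 4 unit(s) with G ∈ {2, 5, 6, 7}. Their F values: 6, 9, 10, 11. Mean = 9.
Difference = 7.6 − 9 = -1.4.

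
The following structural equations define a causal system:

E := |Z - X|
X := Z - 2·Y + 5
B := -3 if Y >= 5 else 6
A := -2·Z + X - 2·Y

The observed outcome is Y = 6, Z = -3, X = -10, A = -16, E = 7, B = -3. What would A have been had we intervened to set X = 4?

-2

The intervention breaks the incoming arrows to X: X := Z - 2·Y + 5 no longer applies, and X = 4.
A = -2·Z + X - 2·Y  [with Z=-3, X=4, Y=6]  = -2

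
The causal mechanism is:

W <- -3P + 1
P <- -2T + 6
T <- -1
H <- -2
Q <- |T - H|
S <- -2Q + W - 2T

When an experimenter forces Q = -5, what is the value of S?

-11

The intervention breaks the incoming arrows to Q: Q <- |T - H| no longer applies, and Q = -5.
P = -2T + 6  [with T=-1]  = 8
W = -3P + 1  [with P=8]  = -23
S = -2Q + W - 2T  [with Q=-5, W=-23, T=-1]  = -11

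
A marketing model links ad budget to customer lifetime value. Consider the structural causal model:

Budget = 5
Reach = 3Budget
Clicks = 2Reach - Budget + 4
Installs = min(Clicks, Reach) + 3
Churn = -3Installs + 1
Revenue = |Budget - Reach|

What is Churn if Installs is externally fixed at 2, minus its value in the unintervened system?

48

Intervening sets Installs = 2 and removes its equation (Installs = min(Clicks, Reach) + 3).
Churn = -3Installs + 1  [with Installs=2]  = -5
Without intervention: Reach = 3Budget  [with Budget=5]  = 15; Clicks = 2Reach - Budget + 4  [with Reach=15, Budget=5]  = 29; Installs = min(Clicks, Reach) + 3  [with Clicks=29, Reach=15]  = 18; Churn = -3Installs + 1  [with Installs=18]  = -53.
Change = -5 − (-53) = 48.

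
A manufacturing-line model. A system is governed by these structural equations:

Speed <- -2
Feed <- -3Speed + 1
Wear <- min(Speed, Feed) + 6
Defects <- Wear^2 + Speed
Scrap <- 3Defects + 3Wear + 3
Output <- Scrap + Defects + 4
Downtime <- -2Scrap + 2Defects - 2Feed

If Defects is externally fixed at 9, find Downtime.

-80

The intervention breaks the incoming arrows to Defects: Defects <- Wear^2 + Speed no longer applies, and Defects = 9.
Feed = -3Speed + 1  [with Speed=-2]  = 7
Wear = min(Speed, Feed) + 6  [with Speed=-2, Feed=7]  = 4
Scrap = 3Defects + 3Wear + 3  [with Defects=9, Wear=4]  = 42
Downtime = -2Scrap + 2Defects - 2Feed  [with Scrap=42, Defects=9, Feed=7]  = -80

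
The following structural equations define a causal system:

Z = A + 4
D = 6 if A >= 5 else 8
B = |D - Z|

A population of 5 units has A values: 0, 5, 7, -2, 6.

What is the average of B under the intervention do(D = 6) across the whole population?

3.6

Under do(D=6), D's equation is replaced by D=6 for every unit. Per-unit B: 2, 3, 5, 4, 4. Mean = 3.6.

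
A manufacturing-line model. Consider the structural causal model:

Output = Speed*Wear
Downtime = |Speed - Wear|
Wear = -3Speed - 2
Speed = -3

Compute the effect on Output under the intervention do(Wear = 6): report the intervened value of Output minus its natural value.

The intervention breaks the incoming arrows to Wear: Wear = -3Speed - 2 no longer applies, and Wear = 6.
Output = Speed*Wear  [with Speed=-3, Wear=6]  = -18
Without intervention: Wear = -3Speed - 2  [with Speed=-3]  = 7; Output = Speed*Wear  [with Speed=-3, Wear=7]  = -21.
Change = -18 − (-21) = 3.

3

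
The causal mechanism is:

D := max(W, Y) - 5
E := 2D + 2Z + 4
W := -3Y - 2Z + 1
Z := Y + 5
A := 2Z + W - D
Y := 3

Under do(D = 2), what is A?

-10

Intervening sets D = 2 and removes its equation (D := max(W, Y) - 5).
Z = Y + 5  [with Y=3]  = 8
W = -3Y - 2Z + 1  [with Y=3, Z=8]  = -24
A = 2Z + W - D  [with Z=8, W=-24, D=2]  = -10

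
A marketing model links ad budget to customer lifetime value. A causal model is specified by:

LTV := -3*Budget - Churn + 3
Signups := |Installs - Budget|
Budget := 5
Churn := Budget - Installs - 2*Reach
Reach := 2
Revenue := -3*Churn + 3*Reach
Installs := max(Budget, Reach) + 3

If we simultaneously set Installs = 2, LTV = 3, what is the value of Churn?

Setting Installs = 2, LTV = 3 by intervention discards those variables' equations.
Churn = Budget - Installs - 2*Reach  [with Budget=5, Installs=2, Reach=2]  = -1

-1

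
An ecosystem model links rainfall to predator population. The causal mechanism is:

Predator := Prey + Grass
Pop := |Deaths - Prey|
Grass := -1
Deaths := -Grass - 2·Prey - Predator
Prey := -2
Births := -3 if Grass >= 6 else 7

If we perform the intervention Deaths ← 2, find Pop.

4

The intervention breaks the incoming arrows to Deaths: Deaths := -Grass - 2·Prey - Predator no longer applies, and Deaths = 2.
Pop = |Deaths - Prey|  [with Deaths=2, Prey=-2]  = 4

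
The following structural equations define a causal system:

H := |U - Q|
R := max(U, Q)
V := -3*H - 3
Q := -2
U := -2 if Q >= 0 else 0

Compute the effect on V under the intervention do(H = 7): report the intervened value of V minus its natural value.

Intervening sets H = 7 and removes its equation (H := |U - Q|).
V = -3*H - 3  [with H=7]  = -24
Without intervention: U = -2 if Q >= 0 else 0  [with Q=-2]  = 0; H = |U - Q|  [with U=0, Q=-2]  = 2; V = -3*H - 3  [with H=2]  = -9.
Change = -24 − (-9) = -15.

-15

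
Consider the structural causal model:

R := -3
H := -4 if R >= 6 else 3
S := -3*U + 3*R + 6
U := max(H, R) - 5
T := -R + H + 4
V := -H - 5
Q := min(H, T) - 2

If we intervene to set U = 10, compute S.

-33

The intervention breaks the incoming arrows to U: U := max(H, R) - 5 no longer applies, and U = 10.
S = -3*U + 3*R + 6  [with U=10, R=-3]  = -33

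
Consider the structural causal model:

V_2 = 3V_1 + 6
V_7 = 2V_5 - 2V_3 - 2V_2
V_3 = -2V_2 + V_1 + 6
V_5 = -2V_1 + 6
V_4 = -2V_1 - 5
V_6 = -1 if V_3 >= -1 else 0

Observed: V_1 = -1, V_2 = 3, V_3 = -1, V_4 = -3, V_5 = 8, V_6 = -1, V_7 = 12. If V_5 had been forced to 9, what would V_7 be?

14

Under do(V_5=9), the mechanism V_5 = -2V_1 + 6 is discarded; V_5 is fixed at 9.
V_2 = 3V_1 + 6  [with V_1=-1]  = 3
V_3 = -2V_2 + V_1 + 6  [with V_2=3, V_1=-1]  = -1
V_7 = 2V_5 - 2V_3 - 2V_2  [with V_5=9, V_3=-1, V_2=3]  = 14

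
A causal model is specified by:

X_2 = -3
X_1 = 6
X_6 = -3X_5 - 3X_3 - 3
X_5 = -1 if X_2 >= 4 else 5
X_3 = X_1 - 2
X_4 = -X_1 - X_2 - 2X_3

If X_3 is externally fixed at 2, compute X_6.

The intervention breaks the incoming arrows to X_3: X_3 = X_1 - 2 no longer applies, and X_3 = 2.
X_5 = -1 if X_2 >= 4 else 5  [with X_2=-3]  = 5
X_6 = -3X_5 - 3X_3 - 3  [with X_5=5, X_3=2]  = -24

-24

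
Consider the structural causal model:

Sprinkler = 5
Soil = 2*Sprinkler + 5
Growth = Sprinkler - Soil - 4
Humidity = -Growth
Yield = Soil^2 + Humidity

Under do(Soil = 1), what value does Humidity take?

Under do(Soil=1), the mechanism Soil = 2*Sprinkler + 5 is discarded; Soil is fixed at 1.
Growth = Sprinkler - Soil - 4  [with Sprinkler=5, Soil=1]  = 0
Humidity = -Growth  [with Growth=0]  = 0

0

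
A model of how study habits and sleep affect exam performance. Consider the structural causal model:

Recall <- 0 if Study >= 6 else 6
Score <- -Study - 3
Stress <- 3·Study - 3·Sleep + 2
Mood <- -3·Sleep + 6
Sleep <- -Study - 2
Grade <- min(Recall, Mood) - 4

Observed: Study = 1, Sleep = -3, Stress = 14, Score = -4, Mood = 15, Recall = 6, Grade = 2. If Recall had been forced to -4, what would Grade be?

-8

Intervening sets Recall = -4 and removes its equation (Recall <- 0 if Study >= 6 else 6).
Sleep = -Study - 2  [with Study=1]  = -3
Mood = -3·Sleep + 6  [with Sleep=-3]  = 15
Grade = min(Recall, Mood) - 4  [with Recall=-4, Mood=15]  = -8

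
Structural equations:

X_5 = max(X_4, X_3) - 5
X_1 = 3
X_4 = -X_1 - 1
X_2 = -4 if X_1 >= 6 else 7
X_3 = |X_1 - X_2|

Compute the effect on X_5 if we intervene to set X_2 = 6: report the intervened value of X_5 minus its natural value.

-1

do(X_2=6) replaces the equation X_2 = -4 if X_1 >= 6 else 7 with the constant X_2 = 6.
X_3 = |X_1 - X_2|  [with X_1=3, X_2=6]  = 3
X_4 = -X_1 - 1  [with X_1=3]  = -4
X_5 = max(X_4, X_3) - 5  [with X_4=-4, X_3=3]  = -2
Without intervention: X_2 = -4 if X_1 >= 6 else 7  [with X_1=3]  = 7; X_3 = |X_1 - X_2|  [with X_1=3, X_2=7]  = 4; X_4 = -X_1 - 1  [with X_1=3]  = -4; X_5 = max(X_4, X_3) - 5  [with X_4=-4, X_3=4]  = -1.
Change = -2 − (-1) = -1.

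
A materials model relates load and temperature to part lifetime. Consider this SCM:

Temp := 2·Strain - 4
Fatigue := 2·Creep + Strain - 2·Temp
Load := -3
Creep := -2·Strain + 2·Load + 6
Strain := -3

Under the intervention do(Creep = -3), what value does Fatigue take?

Intervening sets Creep = -3 and removes its equation (Creep := -2·Strain + 2·Load + 6).
Temp = 2·Strain - 4  [with Strain=-3]  = -10
Fatigue = 2·Creep + Strain - 2·Temp  [with Creep=-3, Strain=-3, Temp=-10]  = 11

11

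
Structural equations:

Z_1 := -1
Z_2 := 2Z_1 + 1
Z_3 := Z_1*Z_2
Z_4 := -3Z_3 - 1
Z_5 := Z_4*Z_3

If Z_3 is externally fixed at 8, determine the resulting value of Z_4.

-25

The intervention breaks the incoming arrows to Z_3: Z_3 := Z_1*Z_2 no longer applies, and Z_3 = 8.
Z_4 = -3Z_3 - 1  [with Z_3=8]  = -25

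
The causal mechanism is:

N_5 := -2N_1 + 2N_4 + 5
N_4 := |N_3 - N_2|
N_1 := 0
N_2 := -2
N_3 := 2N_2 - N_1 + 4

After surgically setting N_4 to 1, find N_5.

Intervening sets N_4 = 1 and removes its equation (N_4 := |N_3 - N_2|).
N_5 = -2N_1 + 2N_4 + 5  [with N_1=0, N_4=1]  = 7

7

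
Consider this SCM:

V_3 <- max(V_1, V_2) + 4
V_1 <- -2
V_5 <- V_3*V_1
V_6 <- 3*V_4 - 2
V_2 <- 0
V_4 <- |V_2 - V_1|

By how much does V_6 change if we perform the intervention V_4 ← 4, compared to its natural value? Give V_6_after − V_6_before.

Under do(V_4=4), the mechanism V_4 <- |V_2 - V_1| is discarded; V_4 is fixed at 4.
V_6 = 3*V_4 - 2  [with V_4=4]  = 10
Without intervention: V_4 = |V_2 - V_1|  [with V_2=0, V_1=-2]  = 2; V_6 = 3*V_4 - 2  [with V_4=2]  = 4.
Change = 10 − 4 = 6.

6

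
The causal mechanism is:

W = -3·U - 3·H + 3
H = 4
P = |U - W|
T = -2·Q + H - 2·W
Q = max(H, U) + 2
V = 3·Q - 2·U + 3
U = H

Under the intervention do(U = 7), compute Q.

9

Under do(U=7), the mechanism U = H is discarded; U is fixed at 7.
Q = max(H, U) + 2  [with H=4, U=7]  = 9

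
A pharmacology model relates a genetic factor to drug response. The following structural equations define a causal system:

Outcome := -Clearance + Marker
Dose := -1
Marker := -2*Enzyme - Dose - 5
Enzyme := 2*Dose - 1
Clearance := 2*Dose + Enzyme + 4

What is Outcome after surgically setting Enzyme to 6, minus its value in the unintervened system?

-27

do(Enzyme=6) replaces the equation Enzyme := 2*Dose - 1 with the constant Enzyme = 6.
Marker = -2*Enzyme - Dose - 5  [with Enzyme=6, Dose=-1]  = -16
Clearance = 2*Dose + Enzyme + 4  [with Dose=-1, Enzyme=6]  = 8
Outcome = -Clearance + Marker  [with Clearance=8, Marker=-16]  = -24
Without intervention: Enzyme = 2*Dose - 1  [with Dose=-1]  = -3; Marker = -2*Enzyme - Dose - 5  [with Enzyme=-3, Dose=-1]  = 2; Clearance = 2*Dose + Enzyme + 4  [with Dose=-1, Enzyme=-3]  = -1; Outcome = -Clearance + Marker  [with Clearance=-1, Marker=2]  = 3.
Change = -24 − 3 = -27.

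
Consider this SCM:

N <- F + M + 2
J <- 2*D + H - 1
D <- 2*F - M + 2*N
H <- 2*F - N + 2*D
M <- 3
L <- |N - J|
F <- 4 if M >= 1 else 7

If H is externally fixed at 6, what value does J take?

51

The intervention breaks the incoming arrows to H: H <- 2*F - N + 2*D no longer applies, and H = 6.
F = 4 if M >= 1 else 7  [with M=3]  = 4
N = F + M + 2  [with F=4, M=3]  = 9
D = 2*F - M + 2*N  [with F=4, M=3, N=9]  = 23
J = 2*D + H - 1  [with D=23, H=6]  = 51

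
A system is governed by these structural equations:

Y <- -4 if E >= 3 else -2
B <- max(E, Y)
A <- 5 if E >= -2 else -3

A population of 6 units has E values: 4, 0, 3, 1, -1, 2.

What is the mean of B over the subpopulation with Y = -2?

Observing Y=-2 restricts to units where Y's equation naturally yields -2: E ∈ {0, 1, -1, 2}. In that subpopulation B = 0, 1, -1, 2, mean 0.5.

0.5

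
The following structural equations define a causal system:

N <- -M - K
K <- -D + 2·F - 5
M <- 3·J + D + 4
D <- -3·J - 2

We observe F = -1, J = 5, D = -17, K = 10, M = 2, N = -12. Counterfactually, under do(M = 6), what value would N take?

The intervention breaks the incoming arrows to M: M <- 3·J + D + 4 no longer applies, and M = 6.
D = -3·J - 2  [with J=5]  = -17
K = -D + 2·F - 5  [with D=-17, F=-1]  = 10
N = -M - K  [with M=6, K=10]  = -16

-16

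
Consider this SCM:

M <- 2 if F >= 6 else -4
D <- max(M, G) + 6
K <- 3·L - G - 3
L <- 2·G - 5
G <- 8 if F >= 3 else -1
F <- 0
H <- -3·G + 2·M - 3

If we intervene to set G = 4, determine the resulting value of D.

10

Under do(G=4), the mechanism G <- 8 if F >= 3 else -1 is discarded; G is fixed at 4.
M = 2 if F >= 6 else -4  [with F=0]  = -4
D = max(M, G) + 6  [with M=-4, G=4]  = 10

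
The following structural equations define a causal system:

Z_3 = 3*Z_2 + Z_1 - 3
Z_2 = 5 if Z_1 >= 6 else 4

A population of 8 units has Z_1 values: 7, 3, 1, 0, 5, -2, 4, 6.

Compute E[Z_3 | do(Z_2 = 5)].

15

do(Z_2=5) breaks Z_2's dependence on Z_1. With Z_2=5 fixed, Z_3 across the units is 19, 15, 13, 12, 17, 10, 16, 18, mean 15.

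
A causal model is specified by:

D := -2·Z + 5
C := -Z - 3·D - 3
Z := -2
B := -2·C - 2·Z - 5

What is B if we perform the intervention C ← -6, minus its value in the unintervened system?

-44

The intervention breaks the incoming arrows to C: C := -Z - 3·D - 3 no longer applies, and C = -6.
B = -2·C - 2·Z - 5  [with C=-6, Z=-2]  = 11
Without intervention: D = -2·Z + 5  [with Z=-2]  = 9; C = -Z - 3·D - 3  [with Z=-2, D=9]  = -28; B = -2·C - 2·Z - 5  [with C=-28, Z=-2]  = 55.
Change = 11 − 55 = -44.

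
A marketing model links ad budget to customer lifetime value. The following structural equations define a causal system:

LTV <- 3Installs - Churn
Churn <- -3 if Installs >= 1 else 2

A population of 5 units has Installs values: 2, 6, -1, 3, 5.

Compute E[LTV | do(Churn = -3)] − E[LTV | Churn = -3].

do(Churn=-3) breaks Churn's dependence on Installs. With Churn=-3 fixed, LTV across the units is 9, 21, 0, 12, 18, mean 12.
Conditioning on Churn=-3 selects the 4 unit(s) with Installs ∈ {2, 6, 3, 5}. Their LTV values: 9, 21, 12, 18. Mean = 15.
Difference = 12 − 15 = -3.

-3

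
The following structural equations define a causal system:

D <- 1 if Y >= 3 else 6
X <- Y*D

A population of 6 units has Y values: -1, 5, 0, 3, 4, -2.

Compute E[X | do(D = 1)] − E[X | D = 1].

-2.5

do(D=1) breaks D's dependence on Y. With D=1 fixed, X across the units is -1, 5, 0, 3, 4, -2, mean 1.5.
Observing D=1 restricts to units where D's equation naturally yields 1: Y ∈ {5, 3, 4}. In that subpopulation X = 5, 3, 4, mean 4.
Difference = 1.5 − 4 = -2.5.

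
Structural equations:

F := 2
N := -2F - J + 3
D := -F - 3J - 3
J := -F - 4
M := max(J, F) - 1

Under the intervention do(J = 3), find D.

Under do(J=3), the mechanism J := -F - 4 is discarded; J is fixed at 3.
D = -F - 3J - 3  [with F=2, J=3]  = -14

-14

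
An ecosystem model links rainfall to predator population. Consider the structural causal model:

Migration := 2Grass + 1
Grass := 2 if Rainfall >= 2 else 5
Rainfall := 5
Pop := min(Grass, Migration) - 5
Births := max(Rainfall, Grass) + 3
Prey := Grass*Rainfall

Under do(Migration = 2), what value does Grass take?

2

Under do(Migration=2), the mechanism Migration := 2Grass + 1 is discarded; Migration is fixed at 2.
No directed path runs from Migration to Grass, so Grass keeps its natural value.
Grass = 2 if Rainfall >= 2 else 5  [with Rainfall=5]  = 2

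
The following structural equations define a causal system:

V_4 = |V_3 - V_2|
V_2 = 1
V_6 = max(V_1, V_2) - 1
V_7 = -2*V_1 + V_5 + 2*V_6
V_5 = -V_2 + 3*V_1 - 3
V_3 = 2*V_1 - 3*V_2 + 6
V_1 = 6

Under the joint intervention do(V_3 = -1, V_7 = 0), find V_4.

2

The joint intervention fixes V_3 = -1, V_7 = 0, removing each variable's own equation.
V_4 = |V_3 - V_2|  [with V_3=-1, V_2=1]  = 2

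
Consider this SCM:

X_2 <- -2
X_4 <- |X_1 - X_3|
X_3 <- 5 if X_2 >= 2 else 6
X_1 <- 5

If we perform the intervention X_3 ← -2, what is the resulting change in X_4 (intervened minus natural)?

6

The intervention breaks the incoming arrows to X_3: X_3 <- 5 if X_2 >= 2 else 6 no longer applies, and X_3 = -2.
X_4 = |X_1 - X_3|  [with X_1=5, X_3=-2]  = 7
Without intervention: X_3 = 5 if X_2 >= 2 else 6  [with X_2=-2]  = 6; X_4 = |X_1 - X_3|  [with X_1=5, X_3=6]  = 1.
Change = 7 − 1 = 6.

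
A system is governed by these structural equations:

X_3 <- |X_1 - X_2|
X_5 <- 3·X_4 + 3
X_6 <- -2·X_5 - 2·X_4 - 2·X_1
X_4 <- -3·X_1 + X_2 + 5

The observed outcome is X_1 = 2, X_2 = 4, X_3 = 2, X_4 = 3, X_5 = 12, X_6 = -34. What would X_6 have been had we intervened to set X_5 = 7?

The intervention breaks the incoming arrows to X_5: X_5 <- 3·X_4 + 3 no longer applies, and X_5 = 7.
X_4 = -3·X_1 + X_2 + 5  [with X_1=2, X_2=4]  = 3
X_6 = -2·X_5 - 2·X_4 - 2·X_1  [with X_5=7, X_4=3, X_1=2]  = -24

-24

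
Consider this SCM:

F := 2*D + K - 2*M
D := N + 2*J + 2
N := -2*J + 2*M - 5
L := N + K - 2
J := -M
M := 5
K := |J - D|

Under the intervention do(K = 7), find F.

11

The intervention breaks the incoming arrows to K: K := |J - D| no longer applies, and K = 7.
J = -M  [with M=5]  = -5
N = -2*J + 2*M - 5  [with J=-5, M=5]  = 15
D = N + 2*J + 2  [with N=15, J=-5]  = 7
F = 2*D + K - 2*M  [with D=7, K=7, M=5]  = 11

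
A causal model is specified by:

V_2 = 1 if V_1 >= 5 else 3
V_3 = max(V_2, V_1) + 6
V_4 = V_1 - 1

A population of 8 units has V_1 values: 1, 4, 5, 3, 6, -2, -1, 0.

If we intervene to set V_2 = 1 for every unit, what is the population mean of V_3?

8.75

do(V_2=1) breaks V_2's dependence on V_1. With V_2=1 fixed, V_3 across the units is 7, 10, 11, 9, 12, 7, 7, 7, mean 8.75.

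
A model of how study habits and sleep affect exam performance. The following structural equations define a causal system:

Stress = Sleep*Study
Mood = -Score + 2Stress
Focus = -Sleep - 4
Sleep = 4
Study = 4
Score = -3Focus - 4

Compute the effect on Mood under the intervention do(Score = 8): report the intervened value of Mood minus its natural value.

The intervention breaks the incoming arrows to Score: Score = -3Focus - 4 no longer applies, and Score = 8.
Stress = Sleep*Study  [with Sleep=4, Study=4]  = 16
Mood = -Score + 2Stress  [with Score=8, Stress=16]  = 24
Without intervention: Stress = Sleep*Study  [with Sleep=4, Study=4]  = 16; Focus = -Sleep - 4  [with Sleep=4]  = -8; Score = -3Focus - 4  [with Focus=-8]  = 20; Mood = -Score + 2Stress  [with Score=20, Stress=16]  = 12.
Change = 24 − 12 = 12.

12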